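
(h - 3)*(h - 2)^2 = h^3 - 7*h^2 + 16*h - 12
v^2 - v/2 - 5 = (v - 5/2)*(v + 2)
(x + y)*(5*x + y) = 5*x^2 + 6*x*y + y^2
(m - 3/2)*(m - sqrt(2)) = m^2 - 3*m/2 - sqrt(2)*m + 3*sqrt(2)/2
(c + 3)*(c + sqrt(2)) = c^2 + sqrt(2)*c + 3*c + 3*sqrt(2)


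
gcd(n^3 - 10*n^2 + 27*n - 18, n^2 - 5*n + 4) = n - 1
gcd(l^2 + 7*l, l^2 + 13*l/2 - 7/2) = l + 7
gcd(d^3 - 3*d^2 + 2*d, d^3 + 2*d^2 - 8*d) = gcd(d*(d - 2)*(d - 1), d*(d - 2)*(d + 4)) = d^2 - 2*d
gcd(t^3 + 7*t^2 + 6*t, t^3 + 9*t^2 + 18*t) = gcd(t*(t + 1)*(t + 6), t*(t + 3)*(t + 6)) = t^2 + 6*t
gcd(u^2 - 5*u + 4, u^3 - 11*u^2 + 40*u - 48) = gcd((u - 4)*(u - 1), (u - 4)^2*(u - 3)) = u - 4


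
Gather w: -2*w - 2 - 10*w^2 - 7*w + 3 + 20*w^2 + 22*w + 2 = 10*w^2 + 13*w + 3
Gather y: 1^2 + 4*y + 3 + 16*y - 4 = 20*y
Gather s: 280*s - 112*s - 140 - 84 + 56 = 168*s - 168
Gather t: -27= -27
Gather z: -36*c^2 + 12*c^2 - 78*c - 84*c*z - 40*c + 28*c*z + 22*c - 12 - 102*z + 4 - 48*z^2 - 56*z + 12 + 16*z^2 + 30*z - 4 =-24*c^2 - 96*c - 32*z^2 + z*(-56*c - 128)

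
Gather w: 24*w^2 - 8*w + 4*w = 24*w^2 - 4*w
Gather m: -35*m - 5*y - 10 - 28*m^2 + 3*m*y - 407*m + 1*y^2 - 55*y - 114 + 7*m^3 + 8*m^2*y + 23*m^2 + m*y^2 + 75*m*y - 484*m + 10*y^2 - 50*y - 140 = 7*m^3 + m^2*(8*y - 5) + m*(y^2 + 78*y - 926) + 11*y^2 - 110*y - 264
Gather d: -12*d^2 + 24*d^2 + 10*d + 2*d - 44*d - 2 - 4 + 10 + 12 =12*d^2 - 32*d + 16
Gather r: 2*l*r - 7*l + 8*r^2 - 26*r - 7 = -7*l + 8*r^2 + r*(2*l - 26) - 7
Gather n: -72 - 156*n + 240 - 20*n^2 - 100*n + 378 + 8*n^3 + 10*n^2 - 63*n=8*n^3 - 10*n^2 - 319*n + 546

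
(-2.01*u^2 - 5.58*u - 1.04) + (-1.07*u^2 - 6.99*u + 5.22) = -3.08*u^2 - 12.57*u + 4.18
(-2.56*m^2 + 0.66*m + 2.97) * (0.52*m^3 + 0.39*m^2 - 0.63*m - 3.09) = -1.3312*m^5 - 0.6552*m^4 + 3.4146*m^3 + 8.6529*m^2 - 3.9105*m - 9.1773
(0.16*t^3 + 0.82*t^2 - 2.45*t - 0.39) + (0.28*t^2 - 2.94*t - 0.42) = 0.16*t^3 + 1.1*t^2 - 5.39*t - 0.81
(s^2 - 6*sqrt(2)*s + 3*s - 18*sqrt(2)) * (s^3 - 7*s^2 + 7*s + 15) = s^5 - 6*sqrt(2)*s^4 - 4*s^4 - 14*s^3 + 24*sqrt(2)*s^3 + 36*s^2 + 84*sqrt(2)*s^2 - 216*sqrt(2)*s + 45*s - 270*sqrt(2)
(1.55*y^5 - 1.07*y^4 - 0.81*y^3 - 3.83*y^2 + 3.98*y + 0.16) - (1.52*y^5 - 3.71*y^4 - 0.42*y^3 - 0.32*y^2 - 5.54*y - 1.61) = 0.03*y^5 + 2.64*y^4 - 0.39*y^3 - 3.51*y^2 + 9.52*y + 1.77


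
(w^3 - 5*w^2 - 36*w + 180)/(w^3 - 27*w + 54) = (w^2 - 11*w + 30)/(w^2 - 6*w + 9)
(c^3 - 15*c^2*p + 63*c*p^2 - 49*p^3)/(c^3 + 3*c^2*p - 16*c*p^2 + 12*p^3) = (-c^2 + 14*c*p - 49*p^2)/(-c^2 - 4*c*p + 12*p^2)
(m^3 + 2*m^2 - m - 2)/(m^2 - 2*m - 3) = (m^2 + m - 2)/(m - 3)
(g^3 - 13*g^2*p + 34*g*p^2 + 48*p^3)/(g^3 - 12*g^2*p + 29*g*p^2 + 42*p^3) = (-g + 8*p)/(-g + 7*p)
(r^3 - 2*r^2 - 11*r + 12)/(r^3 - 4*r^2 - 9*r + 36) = (r - 1)/(r - 3)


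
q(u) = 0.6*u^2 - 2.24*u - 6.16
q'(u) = 1.2*u - 2.24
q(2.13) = -8.21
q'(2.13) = 0.32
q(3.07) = -7.38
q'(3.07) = 1.44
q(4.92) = -2.66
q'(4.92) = 3.66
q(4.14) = -5.15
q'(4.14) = 2.73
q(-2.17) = 1.53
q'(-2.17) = -4.84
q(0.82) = -7.59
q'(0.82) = -1.26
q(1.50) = -8.17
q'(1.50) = -0.44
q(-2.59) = 3.67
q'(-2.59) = -5.35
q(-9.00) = 62.60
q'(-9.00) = -13.04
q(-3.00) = 5.96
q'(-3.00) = -5.84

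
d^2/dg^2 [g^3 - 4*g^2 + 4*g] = 6*g - 8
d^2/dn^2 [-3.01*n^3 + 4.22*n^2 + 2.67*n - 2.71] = 8.44 - 18.06*n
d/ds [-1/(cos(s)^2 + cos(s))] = -(sin(s)/cos(s)^2 + 2*tan(s))/(cos(s) + 1)^2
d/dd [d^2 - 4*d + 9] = 2*d - 4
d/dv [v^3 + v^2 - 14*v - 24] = 3*v^2 + 2*v - 14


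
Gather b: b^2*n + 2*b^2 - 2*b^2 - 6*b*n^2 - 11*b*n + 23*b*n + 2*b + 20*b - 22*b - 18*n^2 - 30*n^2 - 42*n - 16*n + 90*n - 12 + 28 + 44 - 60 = b^2*n + b*(-6*n^2 + 12*n) - 48*n^2 + 32*n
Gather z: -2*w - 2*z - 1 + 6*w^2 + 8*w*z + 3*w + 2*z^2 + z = 6*w^2 + w + 2*z^2 + z*(8*w - 1) - 1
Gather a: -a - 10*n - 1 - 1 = -a - 10*n - 2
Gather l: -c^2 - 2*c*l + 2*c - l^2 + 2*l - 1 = -c^2 + 2*c - l^2 + l*(2 - 2*c) - 1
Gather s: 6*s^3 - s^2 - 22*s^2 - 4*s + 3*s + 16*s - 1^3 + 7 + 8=6*s^3 - 23*s^2 + 15*s + 14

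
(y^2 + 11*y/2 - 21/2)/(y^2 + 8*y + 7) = (y - 3/2)/(y + 1)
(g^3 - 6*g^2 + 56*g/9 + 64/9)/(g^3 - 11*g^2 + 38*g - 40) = (g^2 - 2*g - 16/9)/(g^2 - 7*g + 10)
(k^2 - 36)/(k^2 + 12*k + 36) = (k - 6)/(k + 6)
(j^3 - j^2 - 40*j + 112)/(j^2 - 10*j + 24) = (j^2 + 3*j - 28)/(j - 6)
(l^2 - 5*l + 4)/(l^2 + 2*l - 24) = (l - 1)/(l + 6)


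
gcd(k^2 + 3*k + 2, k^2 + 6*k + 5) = k + 1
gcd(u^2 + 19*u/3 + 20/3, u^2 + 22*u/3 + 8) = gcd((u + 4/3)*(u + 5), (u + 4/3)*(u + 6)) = u + 4/3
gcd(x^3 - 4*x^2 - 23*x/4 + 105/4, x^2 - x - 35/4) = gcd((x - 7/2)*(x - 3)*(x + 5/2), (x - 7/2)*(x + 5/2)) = x^2 - x - 35/4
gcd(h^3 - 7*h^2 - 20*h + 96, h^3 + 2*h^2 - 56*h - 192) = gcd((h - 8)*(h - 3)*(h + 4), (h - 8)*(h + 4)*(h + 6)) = h^2 - 4*h - 32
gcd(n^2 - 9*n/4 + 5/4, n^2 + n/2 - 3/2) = n - 1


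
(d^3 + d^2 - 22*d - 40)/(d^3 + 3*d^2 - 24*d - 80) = (d + 2)/(d + 4)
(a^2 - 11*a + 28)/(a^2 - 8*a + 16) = (a - 7)/(a - 4)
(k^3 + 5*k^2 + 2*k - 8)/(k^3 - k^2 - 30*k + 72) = (k^3 + 5*k^2 + 2*k - 8)/(k^3 - k^2 - 30*k + 72)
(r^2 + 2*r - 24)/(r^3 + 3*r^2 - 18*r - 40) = (r + 6)/(r^2 + 7*r + 10)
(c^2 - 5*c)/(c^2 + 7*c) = (c - 5)/(c + 7)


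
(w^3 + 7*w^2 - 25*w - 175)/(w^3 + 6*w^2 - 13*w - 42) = (w^2 - 25)/(w^2 - w - 6)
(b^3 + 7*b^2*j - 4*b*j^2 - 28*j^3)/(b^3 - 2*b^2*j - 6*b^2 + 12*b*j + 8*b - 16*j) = (b^2 + 9*b*j + 14*j^2)/(b^2 - 6*b + 8)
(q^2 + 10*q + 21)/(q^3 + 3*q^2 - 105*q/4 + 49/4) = 4*(q + 3)/(4*q^2 - 16*q + 7)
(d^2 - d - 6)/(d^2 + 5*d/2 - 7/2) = 2*(d^2 - d - 6)/(2*d^2 + 5*d - 7)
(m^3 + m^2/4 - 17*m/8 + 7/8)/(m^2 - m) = m + 5/4 - 7/(8*m)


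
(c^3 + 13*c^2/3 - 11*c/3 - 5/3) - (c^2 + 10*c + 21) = c^3 + 10*c^2/3 - 41*c/3 - 68/3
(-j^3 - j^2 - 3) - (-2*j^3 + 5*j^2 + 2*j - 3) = j^3 - 6*j^2 - 2*j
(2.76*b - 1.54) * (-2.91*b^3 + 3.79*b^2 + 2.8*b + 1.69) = -8.0316*b^4 + 14.9418*b^3 + 1.8914*b^2 + 0.3524*b - 2.6026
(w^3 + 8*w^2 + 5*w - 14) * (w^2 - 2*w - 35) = w^5 + 6*w^4 - 46*w^3 - 304*w^2 - 147*w + 490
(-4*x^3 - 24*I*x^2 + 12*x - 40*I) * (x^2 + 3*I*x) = -4*x^5 - 36*I*x^4 + 84*x^3 - 4*I*x^2 + 120*x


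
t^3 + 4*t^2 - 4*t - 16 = (t - 2)*(t + 2)*(t + 4)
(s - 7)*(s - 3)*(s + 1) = s^3 - 9*s^2 + 11*s + 21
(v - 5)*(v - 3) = v^2 - 8*v + 15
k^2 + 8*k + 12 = (k + 2)*(k + 6)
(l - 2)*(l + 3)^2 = l^3 + 4*l^2 - 3*l - 18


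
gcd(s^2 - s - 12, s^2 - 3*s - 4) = s - 4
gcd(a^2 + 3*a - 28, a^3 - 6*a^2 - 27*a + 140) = a - 4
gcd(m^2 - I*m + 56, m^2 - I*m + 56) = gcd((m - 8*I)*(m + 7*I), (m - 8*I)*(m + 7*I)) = m^2 - I*m + 56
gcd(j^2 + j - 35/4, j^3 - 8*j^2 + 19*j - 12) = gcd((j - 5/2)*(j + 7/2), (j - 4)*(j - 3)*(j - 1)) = 1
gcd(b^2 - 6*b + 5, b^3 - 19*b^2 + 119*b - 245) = b - 5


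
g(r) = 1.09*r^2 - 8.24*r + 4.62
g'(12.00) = 17.92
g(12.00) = 62.70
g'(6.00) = 4.84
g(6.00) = -5.58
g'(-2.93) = -14.63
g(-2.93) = 38.12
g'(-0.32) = -8.94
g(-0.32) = 7.37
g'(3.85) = 0.15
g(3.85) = -10.95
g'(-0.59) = -9.53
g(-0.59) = 9.86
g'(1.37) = -5.25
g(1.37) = -4.62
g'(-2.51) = -13.71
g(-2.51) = 32.17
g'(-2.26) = -13.17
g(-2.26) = 28.81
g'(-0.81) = -10.01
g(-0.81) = 12.01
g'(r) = 2.18*r - 8.24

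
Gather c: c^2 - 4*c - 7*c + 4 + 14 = c^2 - 11*c + 18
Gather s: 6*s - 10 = 6*s - 10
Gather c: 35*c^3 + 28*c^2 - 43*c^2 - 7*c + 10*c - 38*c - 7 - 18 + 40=35*c^3 - 15*c^2 - 35*c + 15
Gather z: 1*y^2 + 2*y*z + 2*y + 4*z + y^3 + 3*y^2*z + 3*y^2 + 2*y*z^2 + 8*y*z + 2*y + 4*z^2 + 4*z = y^3 + 4*y^2 + 4*y + z^2*(2*y + 4) + z*(3*y^2 + 10*y + 8)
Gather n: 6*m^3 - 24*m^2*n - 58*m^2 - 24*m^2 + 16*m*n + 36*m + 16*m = 6*m^3 - 82*m^2 + 52*m + n*(-24*m^2 + 16*m)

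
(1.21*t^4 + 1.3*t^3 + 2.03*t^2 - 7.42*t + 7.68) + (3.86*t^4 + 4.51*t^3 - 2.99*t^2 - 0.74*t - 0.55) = 5.07*t^4 + 5.81*t^3 - 0.96*t^2 - 8.16*t + 7.13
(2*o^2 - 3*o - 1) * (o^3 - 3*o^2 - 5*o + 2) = 2*o^5 - 9*o^4 - 2*o^3 + 22*o^2 - o - 2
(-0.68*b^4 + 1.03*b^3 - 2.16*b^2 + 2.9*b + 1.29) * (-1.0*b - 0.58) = 0.68*b^5 - 0.6356*b^4 + 1.5626*b^3 - 1.6472*b^2 - 2.972*b - 0.7482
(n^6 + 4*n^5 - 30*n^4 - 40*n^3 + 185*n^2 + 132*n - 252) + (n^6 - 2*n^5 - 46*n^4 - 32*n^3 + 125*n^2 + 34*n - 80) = 2*n^6 + 2*n^5 - 76*n^4 - 72*n^3 + 310*n^2 + 166*n - 332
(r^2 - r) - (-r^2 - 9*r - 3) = 2*r^2 + 8*r + 3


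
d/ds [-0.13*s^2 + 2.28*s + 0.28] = 2.28 - 0.26*s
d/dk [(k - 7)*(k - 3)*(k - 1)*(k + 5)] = 4*k^3 - 18*k^2 - 48*k + 134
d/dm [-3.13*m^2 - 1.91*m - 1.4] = -6.26*m - 1.91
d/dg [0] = 0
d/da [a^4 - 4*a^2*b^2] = 4*a*(a^2 - 2*b^2)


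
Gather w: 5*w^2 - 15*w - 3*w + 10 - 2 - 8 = 5*w^2 - 18*w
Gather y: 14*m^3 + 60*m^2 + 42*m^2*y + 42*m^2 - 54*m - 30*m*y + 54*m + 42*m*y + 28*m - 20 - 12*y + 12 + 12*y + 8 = 14*m^3 + 102*m^2 + 28*m + y*(42*m^2 + 12*m)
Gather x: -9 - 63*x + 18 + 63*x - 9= 0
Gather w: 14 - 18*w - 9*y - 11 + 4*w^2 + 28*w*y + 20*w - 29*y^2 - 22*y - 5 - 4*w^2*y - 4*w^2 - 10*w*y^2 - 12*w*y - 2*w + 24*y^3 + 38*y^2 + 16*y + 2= -4*w^2*y + w*(-10*y^2 + 16*y) + 24*y^3 + 9*y^2 - 15*y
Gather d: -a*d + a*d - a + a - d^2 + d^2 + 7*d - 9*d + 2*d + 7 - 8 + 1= 0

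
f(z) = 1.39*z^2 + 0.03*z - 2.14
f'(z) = 2.78*z + 0.03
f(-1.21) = -0.14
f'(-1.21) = -3.33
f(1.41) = 0.67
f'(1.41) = 3.95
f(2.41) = 6.01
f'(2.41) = 6.73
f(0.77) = -1.29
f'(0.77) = 2.17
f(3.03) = 10.71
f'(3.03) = 8.45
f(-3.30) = 12.90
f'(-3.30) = -9.14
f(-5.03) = 32.88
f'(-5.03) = -13.95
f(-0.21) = -2.09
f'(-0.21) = -0.55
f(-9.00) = 110.18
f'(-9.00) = -24.99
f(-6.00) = 47.72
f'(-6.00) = -16.65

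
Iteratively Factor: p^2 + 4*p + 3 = (p + 3)*(p + 1)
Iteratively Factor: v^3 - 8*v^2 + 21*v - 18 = (v - 3)*(v^2 - 5*v + 6) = (v - 3)*(v - 2)*(v - 3)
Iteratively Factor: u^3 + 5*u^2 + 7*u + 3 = (u + 3)*(u^2 + 2*u + 1) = (u + 1)*(u + 3)*(u + 1)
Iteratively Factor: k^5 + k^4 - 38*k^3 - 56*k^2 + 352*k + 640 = (k + 4)*(k^4 - 3*k^3 - 26*k^2 + 48*k + 160) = (k - 5)*(k + 4)*(k^3 + 2*k^2 - 16*k - 32) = (k - 5)*(k + 2)*(k + 4)*(k^2 - 16) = (k - 5)*(k - 4)*(k + 2)*(k + 4)*(k + 4)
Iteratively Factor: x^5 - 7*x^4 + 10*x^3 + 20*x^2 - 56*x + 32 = (x - 2)*(x^4 - 5*x^3 + 20*x - 16) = (x - 2)*(x + 2)*(x^3 - 7*x^2 + 14*x - 8) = (x - 2)^2*(x + 2)*(x^2 - 5*x + 4) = (x - 4)*(x - 2)^2*(x + 2)*(x - 1)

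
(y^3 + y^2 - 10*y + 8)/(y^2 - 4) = (y^2 + 3*y - 4)/(y + 2)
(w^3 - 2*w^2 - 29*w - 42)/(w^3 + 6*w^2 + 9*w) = (w^2 - 5*w - 14)/(w*(w + 3))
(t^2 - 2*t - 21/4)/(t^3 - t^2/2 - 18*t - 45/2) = (t - 7/2)/(t^2 - 2*t - 15)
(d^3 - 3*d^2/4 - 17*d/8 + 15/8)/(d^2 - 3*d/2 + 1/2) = (8*d^2 + 2*d - 15)/(4*(2*d - 1))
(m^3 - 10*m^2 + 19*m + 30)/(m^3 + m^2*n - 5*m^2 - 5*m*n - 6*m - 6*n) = (m - 5)/(m + n)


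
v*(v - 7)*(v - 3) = v^3 - 10*v^2 + 21*v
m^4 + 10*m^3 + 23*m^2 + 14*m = m*(m + 1)*(m + 2)*(m + 7)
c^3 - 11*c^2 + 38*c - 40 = (c - 5)*(c - 4)*(c - 2)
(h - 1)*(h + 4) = h^2 + 3*h - 4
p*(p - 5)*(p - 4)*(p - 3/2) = p^4 - 21*p^3/2 + 67*p^2/2 - 30*p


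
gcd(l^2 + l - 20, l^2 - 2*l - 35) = l + 5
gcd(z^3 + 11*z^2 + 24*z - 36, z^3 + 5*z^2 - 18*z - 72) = z + 6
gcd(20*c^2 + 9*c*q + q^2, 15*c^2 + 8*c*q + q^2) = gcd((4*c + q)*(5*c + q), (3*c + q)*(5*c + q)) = 5*c + q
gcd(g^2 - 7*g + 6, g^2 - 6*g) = g - 6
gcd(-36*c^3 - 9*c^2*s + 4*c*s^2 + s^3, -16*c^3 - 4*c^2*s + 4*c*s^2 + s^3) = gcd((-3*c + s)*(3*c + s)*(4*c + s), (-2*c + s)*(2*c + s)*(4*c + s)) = 4*c + s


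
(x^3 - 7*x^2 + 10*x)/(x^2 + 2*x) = (x^2 - 7*x + 10)/(x + 2)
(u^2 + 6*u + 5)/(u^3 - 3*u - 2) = (u + 5)/(u^2 - u - 2)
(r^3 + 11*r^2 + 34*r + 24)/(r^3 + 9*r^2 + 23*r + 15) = (r^2 + 10*r + 24)/(r^2 + 8*r + 15)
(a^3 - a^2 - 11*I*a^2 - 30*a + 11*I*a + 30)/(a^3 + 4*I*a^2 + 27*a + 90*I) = (a^2 - a*(1 + 6*I) + 6*I)/(a^2 + 9*I*a - 18)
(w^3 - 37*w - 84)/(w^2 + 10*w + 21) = (w^2 - 3*w - 28)/(w + 7)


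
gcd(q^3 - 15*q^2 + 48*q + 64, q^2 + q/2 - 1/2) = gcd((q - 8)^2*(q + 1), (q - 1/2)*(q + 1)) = q + 1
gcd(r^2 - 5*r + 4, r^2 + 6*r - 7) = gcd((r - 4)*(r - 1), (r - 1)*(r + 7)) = r - 1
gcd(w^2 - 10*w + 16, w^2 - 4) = w - 2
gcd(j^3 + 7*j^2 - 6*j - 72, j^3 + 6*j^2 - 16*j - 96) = j^2 + 10*j + 24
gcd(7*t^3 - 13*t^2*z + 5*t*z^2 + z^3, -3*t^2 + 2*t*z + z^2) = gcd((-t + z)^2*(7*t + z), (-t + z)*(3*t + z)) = -t + z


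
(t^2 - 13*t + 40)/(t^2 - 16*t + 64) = (t - 5)/(t - 8)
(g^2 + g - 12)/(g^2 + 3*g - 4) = (g - 3)/(g - 1)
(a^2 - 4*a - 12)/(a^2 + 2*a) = (a - 6)/a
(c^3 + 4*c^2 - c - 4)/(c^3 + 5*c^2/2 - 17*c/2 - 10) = 2*(c - 1)/(2*c - 5)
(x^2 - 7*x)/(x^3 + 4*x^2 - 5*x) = (x - 7)/(x^2 + 4*x - 5)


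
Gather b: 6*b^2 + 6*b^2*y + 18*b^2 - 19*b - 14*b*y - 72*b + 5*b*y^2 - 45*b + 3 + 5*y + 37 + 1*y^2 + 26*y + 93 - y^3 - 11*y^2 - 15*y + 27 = b^2*(6*y + 24) + b*(5*y^2 - 14*y - 136) - y^3 - 10*y^2 + 16*y + 160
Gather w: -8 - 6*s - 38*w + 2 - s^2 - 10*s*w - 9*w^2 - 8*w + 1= -s^2 - 6*s - 9*w^2 + w*(-10*s - 46) - 5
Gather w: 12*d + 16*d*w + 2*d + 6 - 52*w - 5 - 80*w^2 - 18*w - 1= 14*d - 80*w^2 + w*(16*d - 70)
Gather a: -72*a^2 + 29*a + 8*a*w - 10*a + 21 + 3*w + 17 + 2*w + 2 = -72*a^2 + a*(8*w + 19) + 5*w + 40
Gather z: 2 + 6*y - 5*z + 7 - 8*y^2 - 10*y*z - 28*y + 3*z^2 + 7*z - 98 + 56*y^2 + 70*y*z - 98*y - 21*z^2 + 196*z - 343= 48*y^2 - 120*y - 18*z^2 + z*(60*y + 198) - 432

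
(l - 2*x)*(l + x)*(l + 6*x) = l^3 + 5*l^2*x - 8*l*x^2 - 12*x^3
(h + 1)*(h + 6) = h^2 + 7*h + 6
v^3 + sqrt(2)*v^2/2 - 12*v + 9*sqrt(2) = (v - 3*sqrt(2)/2)*(v - sqrt(2))*(v + 3*sqrt(2))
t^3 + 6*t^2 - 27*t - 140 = (t - 5)*(t + 4)*(t + 7)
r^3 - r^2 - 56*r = r*(r - 8)*(r + 7)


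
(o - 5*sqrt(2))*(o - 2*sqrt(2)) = o^2 - 7*sqrt(2)*o + 20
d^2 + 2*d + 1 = (d + 1)^2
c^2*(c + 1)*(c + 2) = c^4 + 3*c^3 + 2*c^2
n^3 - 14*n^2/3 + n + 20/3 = (n - 4)*(n - 5/3)*(n + 1)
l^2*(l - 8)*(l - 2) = l^4 - 10*l^3 + 16*l^2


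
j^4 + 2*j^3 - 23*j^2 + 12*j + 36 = (j - 3)*(j - 2)*(j + 1)*(j + 6)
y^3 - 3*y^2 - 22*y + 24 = (y - 6)*(y - 1)*(y + 4)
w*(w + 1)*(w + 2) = w^3 + 3*w^2 + 2*w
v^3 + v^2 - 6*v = v*(v - 2)*(v + 3)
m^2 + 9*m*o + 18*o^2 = (m + 3*o)*(m + 6*o)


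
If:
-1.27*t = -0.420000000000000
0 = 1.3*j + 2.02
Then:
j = -1.55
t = 0.33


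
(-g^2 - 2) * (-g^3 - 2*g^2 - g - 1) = g^5 + 2*g^4 + 3*g^3 + 5*g^2 + 2*g + 2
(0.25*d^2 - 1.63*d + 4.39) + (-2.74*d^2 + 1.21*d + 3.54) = -2.49*d^2 - 0.42*d + 7.93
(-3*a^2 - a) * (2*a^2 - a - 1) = -6*a^4 + a^3 + 4*a^2 + a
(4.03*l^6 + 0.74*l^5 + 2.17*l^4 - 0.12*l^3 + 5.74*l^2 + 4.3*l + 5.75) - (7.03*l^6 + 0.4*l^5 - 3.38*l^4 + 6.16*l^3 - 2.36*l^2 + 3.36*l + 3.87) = -3.0*l^6 + 0.34*l^5 + 5.55*l^4 - 6.28*l^3 + 8.1*l^2 + 0.94*l + 1.88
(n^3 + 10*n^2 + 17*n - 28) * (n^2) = n^5 + 10*n^4 + 17*n^3 - 28*n^2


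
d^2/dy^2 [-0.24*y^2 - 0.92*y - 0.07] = -0.480000000000000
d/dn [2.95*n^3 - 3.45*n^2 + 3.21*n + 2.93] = 8.85*n^2 - 6.9*n + 3.21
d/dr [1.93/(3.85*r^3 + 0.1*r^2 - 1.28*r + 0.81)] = (-22.2915*r^2 - 0.386*r + 2.4704)/(3.85*r^3 + 0.1*r^2 - 1.28*r + 0.81)^2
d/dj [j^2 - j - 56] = 2*j - 1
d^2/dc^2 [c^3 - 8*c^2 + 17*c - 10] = 6*c - 16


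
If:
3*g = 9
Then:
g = 3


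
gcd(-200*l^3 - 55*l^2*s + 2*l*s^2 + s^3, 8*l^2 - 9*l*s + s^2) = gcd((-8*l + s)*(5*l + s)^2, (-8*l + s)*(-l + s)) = -8*l + s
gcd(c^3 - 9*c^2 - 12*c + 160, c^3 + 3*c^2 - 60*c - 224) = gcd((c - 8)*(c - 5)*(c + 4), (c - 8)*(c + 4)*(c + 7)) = c^2 - 4*c - 32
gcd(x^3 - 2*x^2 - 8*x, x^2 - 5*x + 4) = x - 4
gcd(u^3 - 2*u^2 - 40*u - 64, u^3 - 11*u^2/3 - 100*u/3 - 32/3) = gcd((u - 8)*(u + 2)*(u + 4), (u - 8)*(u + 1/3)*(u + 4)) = u^2 - 4*u - 32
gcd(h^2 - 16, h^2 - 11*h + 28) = h - 4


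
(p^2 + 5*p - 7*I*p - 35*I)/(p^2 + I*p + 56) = (p + 5)/(p + 8*I)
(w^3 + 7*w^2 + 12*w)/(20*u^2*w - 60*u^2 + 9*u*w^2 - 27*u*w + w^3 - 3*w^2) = w*(w^2 + 7*w + 12)/(20*u^2*w - 60*u^2 + 9*u*w^2 - 27*u*w + w^3 - 3*w^2)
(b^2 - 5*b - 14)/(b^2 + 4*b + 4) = (b - 7)/(b + 2)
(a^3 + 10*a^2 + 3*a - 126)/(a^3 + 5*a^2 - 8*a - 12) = (a^2 + 4*a - 21)/(a^2 - a - 2)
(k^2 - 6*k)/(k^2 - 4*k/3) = 3*(k - 6)/(3*k - 4)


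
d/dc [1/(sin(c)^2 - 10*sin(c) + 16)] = 2*(5 - sin(c))*cos(c)/(sin(c)^2 - 10*sin(c) + 16)^2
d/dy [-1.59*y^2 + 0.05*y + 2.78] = 0.05 - 3.18*y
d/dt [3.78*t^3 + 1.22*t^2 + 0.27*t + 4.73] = 11.34*t^2 + 2.44*t + 0.27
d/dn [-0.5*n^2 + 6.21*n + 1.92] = 6.21 - 1.0*n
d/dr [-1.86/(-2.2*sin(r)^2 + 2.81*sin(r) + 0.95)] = (5.2266 - 8.184*sin(r))*cos(r)/(-2.2*sin(r)^2 + 2.81*sin(r) + 0.95)^2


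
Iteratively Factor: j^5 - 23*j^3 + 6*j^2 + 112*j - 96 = (j - 2)*(j^4 + 2*j^3 - 19*j^2 - 32*j + 48) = (j - 2)*(j + 4)*(j^3 - 2*j^2 - 11*j + 12) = (j - 2)*(j - 1)*(j + 4)*(j^2 - j - 12) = (j - 2)*(j - 1)*(j + 3)*(j + 4)*(j - 4)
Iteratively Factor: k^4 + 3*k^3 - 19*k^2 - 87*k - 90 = (k + 2)*(k^3 + k^2 - 21*k - 45) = (k - 5)*(k + 2)*(k^2 + 6*k + 9) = (k - 5)*(k + 2)*(k + 3)*(k + 3)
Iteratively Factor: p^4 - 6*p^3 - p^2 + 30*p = (p + 2)*(p^3 - 8*p^2 + 15*p) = (p - 3)*(p + 2)*(p^2 - 5*p) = (p - 5)*(p - 3)*(p + 2)*(p)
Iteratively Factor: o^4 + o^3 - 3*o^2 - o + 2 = (o + 2)*(o^3 - o^2 - o + 1) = (o - 1)*(o + 2)*(o^2 - 1) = (o - 1)*(o + 1)*(o + 2)*(o - 1)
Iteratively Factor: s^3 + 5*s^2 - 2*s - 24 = (s + 4)*(s^2 + s - 6) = (s - 2)*(s + 4)*(s + 3)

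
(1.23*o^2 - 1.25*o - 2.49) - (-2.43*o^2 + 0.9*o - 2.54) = 3.66*o^2 - 2.15*o + 0.0499999999999998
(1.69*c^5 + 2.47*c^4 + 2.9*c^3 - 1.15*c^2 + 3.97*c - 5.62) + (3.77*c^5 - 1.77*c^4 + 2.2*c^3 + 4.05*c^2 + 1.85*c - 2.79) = 5.46*c^5 + 0.7*c^4 + 5.1*c^3 + 2.9*c^2 + 5.82*c - 8.41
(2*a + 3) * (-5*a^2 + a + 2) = -10*a^3 - 13*a^2 + 7*a + 6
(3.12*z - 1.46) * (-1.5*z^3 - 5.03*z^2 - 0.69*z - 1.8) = -4.68*z^4 - 13.5036*z^3 + 5.191*z^2 - 4.6086*z + 2.628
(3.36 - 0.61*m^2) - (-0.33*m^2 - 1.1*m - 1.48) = -0.28*m^2 + 1.1*m + 4.84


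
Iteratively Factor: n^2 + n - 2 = (n + 2)*(n - 1)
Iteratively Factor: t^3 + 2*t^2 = (t)*(t^2 + 2*t) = t*(t + 2)*(t)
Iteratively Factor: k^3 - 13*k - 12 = (k + 1)*(k^2 - k - 12) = (k + 1)*(k + 3)*(k - 4)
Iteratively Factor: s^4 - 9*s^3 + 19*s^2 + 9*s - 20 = (s - 4)*(s^3 - 5*s^2 - s + 5) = (s - 5)*(s - 4)*(s^2 - 1) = (s - 5)*(s - 4)*(s + 1)*(s - 1)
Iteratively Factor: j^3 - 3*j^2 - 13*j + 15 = (j - 5)*(j^2 + 2*j - 3) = (j - 5)*(j + 3)*(j - 1)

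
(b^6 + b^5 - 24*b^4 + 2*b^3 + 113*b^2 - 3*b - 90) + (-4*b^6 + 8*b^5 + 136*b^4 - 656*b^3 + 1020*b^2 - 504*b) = -3*b^6 + 9*b^5 + 112*b^4 - 654*b^3 + 1133*b^2 - 507*b - 90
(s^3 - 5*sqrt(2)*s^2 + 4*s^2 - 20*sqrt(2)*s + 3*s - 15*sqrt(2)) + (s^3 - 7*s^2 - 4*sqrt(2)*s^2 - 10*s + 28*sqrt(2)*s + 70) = 2*s^3 - 9*sqrt(2)*s^2 - 3*s^2 - 7*s + 8*sqrt(2)*s - 15*sqrt(2) + 70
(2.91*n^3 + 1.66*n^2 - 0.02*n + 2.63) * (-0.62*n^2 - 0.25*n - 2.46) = -1.8042*n^5 - 1.7567*n^4 - 7.5612*n^3 - 5.7092*n^2 - 0.6083*n - 6.4698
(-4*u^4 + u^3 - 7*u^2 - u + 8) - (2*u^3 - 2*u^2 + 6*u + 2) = -4*u^4 - u^3 - 5*u^2 - 7*u + 6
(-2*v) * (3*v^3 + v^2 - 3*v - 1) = -6*v^4 - 2*v^3 + 6*v^2 + 2*v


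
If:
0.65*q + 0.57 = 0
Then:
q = -0.88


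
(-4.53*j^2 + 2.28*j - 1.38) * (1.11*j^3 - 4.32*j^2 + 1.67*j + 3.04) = -5.0283*j^5 + 22.1004*j^4 - 18.9465*j^3 - 4.002*j^2 + 4.6266*j - 4.1952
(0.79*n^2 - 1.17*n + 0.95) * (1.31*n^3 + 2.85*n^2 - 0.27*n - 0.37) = 1.0349*n^5 + 0.7188*n^4 - 2.3033*n^3 + 2.7311*n^2 + 0.1764*n - 0.3515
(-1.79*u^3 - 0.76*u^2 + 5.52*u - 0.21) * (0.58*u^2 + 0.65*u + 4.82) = -1.0382*u^5 - 1.6043*u^4 - 5.9202*u^3 - 0.197000000000001*u^2 + 26.4699*u - 1.0122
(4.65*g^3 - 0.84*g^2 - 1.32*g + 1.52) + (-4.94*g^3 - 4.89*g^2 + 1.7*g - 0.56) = -0.29*g^3 - 5.73*g^2 + 0.38*g + 0.96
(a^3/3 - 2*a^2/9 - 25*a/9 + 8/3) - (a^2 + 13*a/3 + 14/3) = a^3/3 - 11*a^2/9 - 64*a/9 - 2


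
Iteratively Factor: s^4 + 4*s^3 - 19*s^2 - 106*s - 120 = (s + 2)*(s^3 + 2*s^2 - 23*s - 60) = (s + 2)*(s + 3)*(s^2 - s - 20) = (s - 5)*(s + 2)*(s + 3)*(s + 4)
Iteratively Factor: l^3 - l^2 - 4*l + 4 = (l + 2)*(l^2 - 3*l + 2) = (l - 1)*(l + 2)*(l - 2)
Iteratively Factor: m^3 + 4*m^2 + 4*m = (m)*(m^2 + 4*m + 4) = m*(m + 2)*(m + 2)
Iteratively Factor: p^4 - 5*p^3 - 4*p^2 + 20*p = (p)*(p^3 - 5*p^2 - 4*p + 20) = p*(p - 2)*(p^2 - 3*p - 10) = p*(p - 2)*(p + 2)*(p - 5)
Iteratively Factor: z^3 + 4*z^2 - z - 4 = (z - 1)*(z^2 + 5*z + 4) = (z - 1)*(z + 4)*(z + 1)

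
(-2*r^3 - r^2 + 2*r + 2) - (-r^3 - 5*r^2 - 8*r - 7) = -r^3 + 4*r^2 + 10*r + 9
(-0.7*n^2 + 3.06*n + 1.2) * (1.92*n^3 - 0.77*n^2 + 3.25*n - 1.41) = -1.344*n^5 + 6.4142*n^4 - 2.3272*n^3 + 10.008*n^2 - 0.4146*n - 1.692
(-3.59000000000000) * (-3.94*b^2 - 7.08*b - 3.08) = 14.1446*b^2 + 25.4172*b + 11.0572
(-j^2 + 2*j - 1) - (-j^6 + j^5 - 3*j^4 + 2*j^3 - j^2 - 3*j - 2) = j^6 - j^5 + 3*j^4 - 2*j^3 + 5*j + 1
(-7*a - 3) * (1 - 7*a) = 49*a^2 + 14*a - 3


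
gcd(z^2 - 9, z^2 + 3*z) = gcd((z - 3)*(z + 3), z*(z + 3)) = z + 3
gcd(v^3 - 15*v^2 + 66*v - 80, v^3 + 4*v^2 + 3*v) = 1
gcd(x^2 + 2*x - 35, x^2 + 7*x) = x + 7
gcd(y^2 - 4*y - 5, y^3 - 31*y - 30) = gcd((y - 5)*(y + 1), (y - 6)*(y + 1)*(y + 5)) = y + 1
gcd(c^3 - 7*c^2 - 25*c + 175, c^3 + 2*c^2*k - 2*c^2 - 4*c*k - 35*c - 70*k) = c^2 - 2*c - 35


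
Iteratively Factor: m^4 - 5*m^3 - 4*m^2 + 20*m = (m + 2)*(m^3 - 7*m^2 + 10*m) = m*(m + 2)*(m^2 - 7*m + 10) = m*(m - 2)*(m + 2)*(m - 5)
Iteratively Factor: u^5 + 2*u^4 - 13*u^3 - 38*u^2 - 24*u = (u + 2)*(u^4 - 13*u^2 - 12*u) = u*(u + 2)*(u^3 - 13*u - 12) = u*(u + 1)*(u + 2)*(u^2 - u - 12) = u*(u + 1)*(u + 2)*(u + 3)*(u - 4)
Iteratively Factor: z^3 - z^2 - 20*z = (z - 5)*(z^2 + 4*z) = z*(z - 5)*(z + 4)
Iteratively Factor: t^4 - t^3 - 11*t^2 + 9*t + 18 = (t - 3)*(t^3 + 2*t^2 - 5*t - 6) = (t - 3)*(t - 2)*(t^2 + 4*t + 3) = (t - 3)*(t - 2)*(t + 1)*(t + 3)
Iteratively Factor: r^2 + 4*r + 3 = (r + 1)*(r + 3)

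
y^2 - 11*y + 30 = (y - 6)*(y - 5)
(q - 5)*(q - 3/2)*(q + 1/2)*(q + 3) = q^4 - 3*q^3 - 55*q^2/4 + 33*q/2 + 45/4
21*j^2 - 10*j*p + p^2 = (-7*j + p)*(-3*j + p)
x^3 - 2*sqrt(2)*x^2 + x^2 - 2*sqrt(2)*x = x*(x + 1)*(x - 2*sqrt(2))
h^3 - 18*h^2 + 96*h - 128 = (h - 8)^2*(h - 2)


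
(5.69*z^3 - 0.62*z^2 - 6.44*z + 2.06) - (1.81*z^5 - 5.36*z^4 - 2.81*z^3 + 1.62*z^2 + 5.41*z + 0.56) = -1.81*z^5 + 5.36*z^4 + 8.5*z^3 - 2.24*z^2 - 11.85*z + 1.5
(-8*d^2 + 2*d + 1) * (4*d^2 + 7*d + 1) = -32*d^4 - 48*d^3 + 10*d^2 + 9*d + 1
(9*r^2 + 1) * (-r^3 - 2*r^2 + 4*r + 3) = -9*r^5 - 18*r^4 + 35*r^3 + 25*r^2 + 4*r + 3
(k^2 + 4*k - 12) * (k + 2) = k^3 + 6*k^2 - 4*k - 24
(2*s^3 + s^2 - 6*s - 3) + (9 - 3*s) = 2*s^3 + s^2 - 9*s + 6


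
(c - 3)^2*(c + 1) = c^3 - 5*c^2 + 3*c + 9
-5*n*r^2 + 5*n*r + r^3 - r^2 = r*(-5*n + r)*(r - 1)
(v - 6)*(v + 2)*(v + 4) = v^3 - 28*v - 48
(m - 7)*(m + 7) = m^2 - 49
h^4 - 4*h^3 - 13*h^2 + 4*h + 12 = (h - 6)*(h - 1)*(h + 1)*(h + 2)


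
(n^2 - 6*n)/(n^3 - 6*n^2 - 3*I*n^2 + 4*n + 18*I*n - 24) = n/(n^2 - 3*I*n + 4)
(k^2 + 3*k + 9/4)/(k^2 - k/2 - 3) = (k + 3/2)/(k - 2)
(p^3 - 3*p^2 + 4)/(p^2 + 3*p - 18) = (p^3 - 3*p^2 + 4)/(p^2 + 3*p - 18)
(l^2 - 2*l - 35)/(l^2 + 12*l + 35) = (l - 7)/(l + 7)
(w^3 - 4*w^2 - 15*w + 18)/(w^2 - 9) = (w^2 - 7*w + 6)/(w - 3)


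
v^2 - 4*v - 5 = (v - 5)*(v + 1)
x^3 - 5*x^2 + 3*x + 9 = (x - 3)^2*(x + 1)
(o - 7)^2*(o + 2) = o^3 - 12*o^2 + 21*o + 98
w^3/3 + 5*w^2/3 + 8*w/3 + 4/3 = (w/3 + 1/3)*(w + 2)^2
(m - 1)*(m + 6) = m^2 + 5*m - 6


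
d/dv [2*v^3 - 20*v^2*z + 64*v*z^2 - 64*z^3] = 6*v^2 - 40*v*z + 64*z^2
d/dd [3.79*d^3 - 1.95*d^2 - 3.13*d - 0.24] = 11.37*d^2 - 3.9*d - 3.13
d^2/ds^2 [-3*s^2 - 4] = -6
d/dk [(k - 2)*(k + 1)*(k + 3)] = 3*k^2 + 4*k - 5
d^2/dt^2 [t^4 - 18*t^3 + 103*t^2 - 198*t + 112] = 12*t^2 - 108*t + 206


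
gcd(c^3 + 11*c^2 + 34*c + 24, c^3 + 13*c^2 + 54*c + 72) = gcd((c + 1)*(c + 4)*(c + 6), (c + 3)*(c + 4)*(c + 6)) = c^2 + 10*c + 24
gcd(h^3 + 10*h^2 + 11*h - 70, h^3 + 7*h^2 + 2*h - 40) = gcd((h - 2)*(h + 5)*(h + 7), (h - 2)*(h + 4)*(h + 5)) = h^2 + 3*h - 10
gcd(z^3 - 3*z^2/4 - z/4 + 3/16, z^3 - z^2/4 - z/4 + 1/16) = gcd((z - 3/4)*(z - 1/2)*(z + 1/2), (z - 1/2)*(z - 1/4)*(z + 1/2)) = z^2 - 1/4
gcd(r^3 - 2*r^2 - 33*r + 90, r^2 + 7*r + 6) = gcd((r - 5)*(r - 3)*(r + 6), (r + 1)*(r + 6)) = r + 6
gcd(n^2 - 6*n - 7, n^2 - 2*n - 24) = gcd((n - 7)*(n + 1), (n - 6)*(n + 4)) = 1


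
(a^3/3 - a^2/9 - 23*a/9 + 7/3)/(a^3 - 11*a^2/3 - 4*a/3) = (-3*a^3 + a^2 + 23*a - 21)/(3*a*(-3*a^2 + 11*a + 4))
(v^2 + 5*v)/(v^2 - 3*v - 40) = v/(v - 8)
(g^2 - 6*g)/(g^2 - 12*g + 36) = g/(g - 6)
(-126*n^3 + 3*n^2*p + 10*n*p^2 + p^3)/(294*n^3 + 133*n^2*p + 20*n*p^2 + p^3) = (-3*n + p)/(7*n + p)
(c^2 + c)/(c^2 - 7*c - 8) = c/(c - 8)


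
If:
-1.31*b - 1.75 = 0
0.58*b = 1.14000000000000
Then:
No Solution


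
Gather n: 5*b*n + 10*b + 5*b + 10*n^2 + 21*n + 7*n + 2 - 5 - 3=15*b + 10*n^2 + n*(5*b + 28) - 6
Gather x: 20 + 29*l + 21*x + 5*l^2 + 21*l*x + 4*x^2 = 5*l^2 + 29*l + 4*x^2 + x*(21*l + 21) + 20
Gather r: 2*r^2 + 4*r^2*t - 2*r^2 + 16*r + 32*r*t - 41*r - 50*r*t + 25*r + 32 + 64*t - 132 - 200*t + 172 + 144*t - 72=4*r^2*t - 18*r*t + 8*t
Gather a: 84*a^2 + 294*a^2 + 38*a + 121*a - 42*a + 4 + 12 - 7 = 378*a^2 + 117*a + 9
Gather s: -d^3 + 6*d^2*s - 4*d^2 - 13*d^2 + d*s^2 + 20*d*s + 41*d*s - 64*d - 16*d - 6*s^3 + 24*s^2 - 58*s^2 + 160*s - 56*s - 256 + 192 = -d^3 - 17*d^2 - 80*d - 6*s^3 + s^2*(d - 34) + s*(6*d^2 + 61*d + 104) - 64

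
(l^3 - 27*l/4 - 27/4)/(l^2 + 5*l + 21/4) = (2*l^2 - 3*l - 9)/(2*l + 7)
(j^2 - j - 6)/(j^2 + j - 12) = (j + 2)/(j + 4)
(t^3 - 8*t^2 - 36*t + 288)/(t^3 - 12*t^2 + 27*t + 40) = (t^2 - 36)/(t^2 - 4*t - 5)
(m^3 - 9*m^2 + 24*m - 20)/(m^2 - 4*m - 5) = (m^2 - 4*m + 4)/(m + 1)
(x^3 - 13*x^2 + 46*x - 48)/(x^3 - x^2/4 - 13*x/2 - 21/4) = 4*(x^2 - 10*x + 16)/(4*x^2 + 11*x + 7)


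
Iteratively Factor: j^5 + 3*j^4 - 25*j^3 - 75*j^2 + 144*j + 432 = (j + 3)*(j^4 - 25*j^2 + 144) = (j + 3)*(j + 4)*(j^3 - 4*j^2 - 9*j + 36) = (j - 3)*(j + 3)*(j + 4)*(j^2 - j - 12) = (j - 3)*(j + 3)^2*(j + 4)*(j - 4)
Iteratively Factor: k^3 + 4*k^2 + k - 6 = (k + 3)*(k^2 + k - 2) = (k - 1)*(k + 3)*(k + 2)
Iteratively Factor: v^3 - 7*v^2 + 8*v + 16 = (v - 4)*(v^2 - 3*v - 4) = (v - 4)*(v + 1)*(v - 4)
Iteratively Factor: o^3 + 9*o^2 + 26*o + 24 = (o + 4)*(o^2 + 5*o + 6) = (o + 3)*(o + 4)*(o + 2)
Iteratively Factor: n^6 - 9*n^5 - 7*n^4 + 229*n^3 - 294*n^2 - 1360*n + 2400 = (n - 5)*(n^5 - 4*n^4 - 27*n^3 + 94*n^2 + 176*n - 480) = (n - 5)*(n - 4)*(n^4 - 27*n^2 - 14*n + 120) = (n - 5)^2*(n - 4)*(n^3 + 5*n^2 - 2*n - 24) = (n - 5)^2*(n - 4)*(n + 3)*(n^2 + 2*n - 8) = (n - 5)^2*(n - 4)*(n + 3)*(n + 4)*(n - 2)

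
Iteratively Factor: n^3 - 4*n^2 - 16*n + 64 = (n - 4)*(n^2 - 16) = (n - 4)*(n + 4)*(n - 4)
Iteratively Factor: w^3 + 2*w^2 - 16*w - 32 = (w - 4)*(w^2 + 6*w + 8) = (w - 4)*(w + 4)*(w + 2)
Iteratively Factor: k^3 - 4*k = (k)*(k^2 - 4) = k*(k + 2)*(k - 2)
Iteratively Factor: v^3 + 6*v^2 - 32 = (v + 4)*(v^2 + 2*v - 8) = (v + 4)^2*(v - 2)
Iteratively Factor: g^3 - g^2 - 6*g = (g + 2)*(g^2 - 3*g) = (g - 3)*(g + 2)*(g)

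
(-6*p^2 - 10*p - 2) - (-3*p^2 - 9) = -3*p^2 - 10*p + 7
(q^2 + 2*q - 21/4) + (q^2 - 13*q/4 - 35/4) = 2*q^2 - 5*q/4 - 14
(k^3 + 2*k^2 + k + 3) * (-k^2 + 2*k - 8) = -k^5 - 5*k^3 - 17*k^2 - 2*k - 24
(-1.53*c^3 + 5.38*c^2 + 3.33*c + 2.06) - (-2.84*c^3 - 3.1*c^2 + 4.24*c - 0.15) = 1.31*c^3 + 8.48*c^2 - 0.91*c + 2.21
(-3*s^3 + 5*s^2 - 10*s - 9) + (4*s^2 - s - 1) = -3*s^3 + 9*s^2 - 11*s - 10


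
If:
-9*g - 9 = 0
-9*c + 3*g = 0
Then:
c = -1/3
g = -1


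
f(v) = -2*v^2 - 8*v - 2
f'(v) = -4*v - 8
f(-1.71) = 5.83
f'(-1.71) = -1.16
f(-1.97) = 6.00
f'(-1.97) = -0.12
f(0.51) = -6.60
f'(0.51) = -10.04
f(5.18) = -97.10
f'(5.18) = -28.72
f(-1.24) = 4.84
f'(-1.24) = -3.04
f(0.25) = -4.12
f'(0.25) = -9.00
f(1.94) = -25.05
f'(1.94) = -15.76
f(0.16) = -3.33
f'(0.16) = -8.64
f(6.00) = -122.00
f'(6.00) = -32.00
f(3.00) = -44.00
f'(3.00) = -20.00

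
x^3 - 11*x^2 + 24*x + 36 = (x - 6)^2*(x + 1)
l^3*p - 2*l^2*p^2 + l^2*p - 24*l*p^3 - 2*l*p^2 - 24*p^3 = (l - 6*p)*(l + 4*p)*(l*p + p)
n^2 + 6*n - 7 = (n - 1)*(n + 7)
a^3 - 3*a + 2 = (a - 1)^2*(a + 2)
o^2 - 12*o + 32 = (o - 8)*(o - 4)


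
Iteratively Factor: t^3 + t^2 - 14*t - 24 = (t + 3)*(t^2 - 2*t - 8) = (t + 2)*(t + 3)*(t - 4)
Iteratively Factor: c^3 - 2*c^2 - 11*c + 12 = (c - 1)*(c^2 - c - 12) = (c - 1)*(c + 3)*(c - 4)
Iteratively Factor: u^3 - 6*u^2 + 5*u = (u)*(u^2 - 6*u + 5) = u*(u - 1)*(u - 5)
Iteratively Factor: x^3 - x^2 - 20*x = (x + 4)*(x^2 - 5*x) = (x - 5)*(x + 4)*(x)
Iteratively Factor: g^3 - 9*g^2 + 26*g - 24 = (g - 3)*(g^2 - 6*g + 8) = (g - 4)*(g - 3)*(g - 2)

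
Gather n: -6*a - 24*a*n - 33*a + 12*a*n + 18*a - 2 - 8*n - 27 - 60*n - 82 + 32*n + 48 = -21*a + n*(-12*a - 36) - 63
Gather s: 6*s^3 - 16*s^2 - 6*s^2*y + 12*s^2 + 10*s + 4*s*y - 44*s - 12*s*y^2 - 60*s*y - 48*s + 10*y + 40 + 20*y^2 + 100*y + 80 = 6*s^3 + s^2*(-6*y - 4) + s*(-12*y^2 - 56*y - 82) + 20*y^2 + 110*y + 120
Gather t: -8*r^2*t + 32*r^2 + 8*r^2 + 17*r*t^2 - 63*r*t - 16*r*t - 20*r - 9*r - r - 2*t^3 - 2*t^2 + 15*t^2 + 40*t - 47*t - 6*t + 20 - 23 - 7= 40*r^2 - 30*r - 2*t^3 + t^2*(17*r + 13) + t*(-8*r^2 - 79*r - 13) - 10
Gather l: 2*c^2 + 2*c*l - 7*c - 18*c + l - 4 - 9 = 2*c^2 - 25*c + l*(2*c + 1) - 13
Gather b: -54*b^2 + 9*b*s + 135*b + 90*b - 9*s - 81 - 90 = -54*b^2 + b*(9*s + 225) - 9*s - 171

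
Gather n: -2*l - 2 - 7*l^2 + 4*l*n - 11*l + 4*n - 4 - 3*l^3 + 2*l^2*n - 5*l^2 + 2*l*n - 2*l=-3*l^3 - 12*l^2 - 15*l + n*(2*l^2 + 6*l + 4) - 6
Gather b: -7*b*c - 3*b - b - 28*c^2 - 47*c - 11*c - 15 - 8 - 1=b*(-7*c - 4) - 28*c^2 - 58*c - 24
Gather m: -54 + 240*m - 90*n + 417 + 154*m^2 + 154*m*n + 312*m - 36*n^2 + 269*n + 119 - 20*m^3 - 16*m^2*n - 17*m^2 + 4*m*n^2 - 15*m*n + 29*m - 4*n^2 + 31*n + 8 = -20*m^3 + m^2*(137 - 16*n) + m*(4*n^2 + 139*n + 581) - 40*n^2 + 210*n + 490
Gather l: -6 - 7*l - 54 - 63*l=-70*l - 60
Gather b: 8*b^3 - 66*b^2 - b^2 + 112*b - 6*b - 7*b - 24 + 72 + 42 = 8*b^3 - 67*b^2 + 99*b + 90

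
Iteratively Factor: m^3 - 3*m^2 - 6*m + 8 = (m - 1)*(m^2 - 2*m - 8) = (m - 4)*(m - 1)*(m + 2)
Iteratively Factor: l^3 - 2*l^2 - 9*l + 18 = (l - 2)*(l^2 - 9) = (l - 3)*(l - 2)*(l + 3)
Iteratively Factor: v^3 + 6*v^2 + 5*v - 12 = (v + 4)*(v^2 + 2*v - 3) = (v + 3)*(v + 4)*(v - 1)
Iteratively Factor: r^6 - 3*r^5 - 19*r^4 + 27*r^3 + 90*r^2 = (r - 5)*(r^5 + 2*r^4 - 9*r^3 - 18*r^2) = (r - 5)*(r + 2)*(r^4 - 9*r^2) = (r - 5)*(r + 2)*(r + 3)*(r^3 - 3*r^2) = r*(r - 5)*(r + 2)*(r + 3)*(r^2 - 3*r) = r^2*(r - 5)*(r + 2)*(r + 3)*(r - 3)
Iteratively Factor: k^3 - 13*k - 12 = (k + 3)*(k^2 - 3*k - 4) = (k + 1)*(k + 3)*(k - 4)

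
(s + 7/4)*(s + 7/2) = s^2 + 21*s/4 + 49/8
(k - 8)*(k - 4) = k^2 - 12*k + 32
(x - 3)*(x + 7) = x^2 + 4*x - 21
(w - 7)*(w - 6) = w^2 - 13*w + 42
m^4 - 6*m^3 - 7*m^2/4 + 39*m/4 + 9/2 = (m - 6)*(m - 3/2)*(m + 1/2)*(m + 1)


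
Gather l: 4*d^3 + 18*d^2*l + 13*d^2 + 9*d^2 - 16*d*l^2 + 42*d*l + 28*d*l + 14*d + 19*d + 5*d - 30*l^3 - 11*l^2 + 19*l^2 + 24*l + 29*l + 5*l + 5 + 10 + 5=4*d^3 + 22*d^2 + 38*d - 30*l^3 + l^2*(8 - 16*d) + l*(18*d^2 + 70*d + 58) + 20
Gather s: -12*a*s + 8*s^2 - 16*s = 8*s^2 + s*(-12*a - 16)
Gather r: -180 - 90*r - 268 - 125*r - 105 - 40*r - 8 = -255*r - 561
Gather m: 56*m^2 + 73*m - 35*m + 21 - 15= 56*m^2 + 38*m + 6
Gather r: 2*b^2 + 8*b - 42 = 2*b^2 + 8*b - 42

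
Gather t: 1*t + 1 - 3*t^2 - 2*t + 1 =-3*t^2 - t + 2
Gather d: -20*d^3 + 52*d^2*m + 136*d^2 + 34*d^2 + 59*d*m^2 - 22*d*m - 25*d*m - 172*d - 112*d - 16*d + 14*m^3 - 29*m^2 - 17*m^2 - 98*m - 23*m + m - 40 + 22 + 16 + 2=-20*d^3 + d^2*(52*m + 170) + d*(59*m^2 - 47*m - 300) + 14*m^3 - 46*m^2 - 120*m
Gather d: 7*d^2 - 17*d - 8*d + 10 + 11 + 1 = 7*d^2 - 25*d + 22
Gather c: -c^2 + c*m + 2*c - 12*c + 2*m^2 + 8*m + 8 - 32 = -c^2 + c*(m - 10) + 2*m^2 + 8*m - 24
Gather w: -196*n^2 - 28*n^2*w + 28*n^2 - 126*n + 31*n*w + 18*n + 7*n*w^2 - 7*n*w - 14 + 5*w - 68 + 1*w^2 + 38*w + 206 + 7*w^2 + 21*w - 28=-168*n^2 - 108*n + w^2*(7*n + 8) + w*(-28*n^2 + 24*n + 64) + 96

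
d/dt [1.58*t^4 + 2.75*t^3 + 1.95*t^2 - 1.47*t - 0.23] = 6.32*t^3 + 8.25*t^2 + 3.9*t - 1.47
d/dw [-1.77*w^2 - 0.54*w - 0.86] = -3.54*w - 0.54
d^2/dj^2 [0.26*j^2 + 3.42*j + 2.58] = 0.520000000000000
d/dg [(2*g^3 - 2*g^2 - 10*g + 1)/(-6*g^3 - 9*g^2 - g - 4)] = (-30*g^4 - 124*g^3 - 94*g^2 + 34*g + 41)/(36*g^6 + 108*g^5 + 93*g^4 + 66*g^3 + 73*g^2 + 8*g + 16)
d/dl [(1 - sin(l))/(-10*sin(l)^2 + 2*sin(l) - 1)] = (-10*sin(l)^2 + 20*sin(l) - 1)*cos(l)/(10*sin(l)^2 - 2*sin(l) + 1)^2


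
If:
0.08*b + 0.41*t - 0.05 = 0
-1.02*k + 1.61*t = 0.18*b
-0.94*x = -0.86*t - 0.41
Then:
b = 3.06831395348837 - 5.60174418604651*x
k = 2.71380528955768*x - 1.29397514819881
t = 1.09302325581395*x - 0.476744186046512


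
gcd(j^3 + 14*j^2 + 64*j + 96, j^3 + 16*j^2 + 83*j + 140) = j + 4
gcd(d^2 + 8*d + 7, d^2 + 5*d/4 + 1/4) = d + 1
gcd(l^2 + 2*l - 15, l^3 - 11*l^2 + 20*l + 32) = 1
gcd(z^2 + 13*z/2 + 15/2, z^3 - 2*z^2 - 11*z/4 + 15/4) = z + 3/2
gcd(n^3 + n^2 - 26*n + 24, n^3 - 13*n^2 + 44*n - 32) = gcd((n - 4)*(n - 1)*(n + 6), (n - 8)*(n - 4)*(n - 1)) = n^2 - 5*n + 4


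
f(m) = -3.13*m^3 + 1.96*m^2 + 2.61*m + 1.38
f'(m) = -9.39*m^2 + 3.92*m + 2.61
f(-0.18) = 0.99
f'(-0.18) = 1.60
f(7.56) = -1219.28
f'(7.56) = -504.43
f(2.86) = -48.35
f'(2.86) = -62.99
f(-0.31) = 0.85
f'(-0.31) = 0.49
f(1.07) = 2.58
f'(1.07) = -3.95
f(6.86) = -898.93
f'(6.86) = -412.39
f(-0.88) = 2.73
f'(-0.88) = -8.11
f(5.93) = -566.91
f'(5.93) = -304.34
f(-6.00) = 732.36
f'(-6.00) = -358.95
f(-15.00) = 10966.98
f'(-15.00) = -2168.94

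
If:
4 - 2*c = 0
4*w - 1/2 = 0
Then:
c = 2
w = 1/8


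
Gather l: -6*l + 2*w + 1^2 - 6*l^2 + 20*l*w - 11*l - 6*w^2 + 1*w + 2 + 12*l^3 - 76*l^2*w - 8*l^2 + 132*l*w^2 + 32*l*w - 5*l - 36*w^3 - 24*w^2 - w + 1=12*l^3 + l^2*(-76*w - 14) + l*(132*w^2 + 52*w - 22) - 36*w^3 - 30*w^2 + 2*w + 4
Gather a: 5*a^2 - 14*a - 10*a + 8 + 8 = 5*a^2 - 24*a + 16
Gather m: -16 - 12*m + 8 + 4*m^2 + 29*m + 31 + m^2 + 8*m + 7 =5*m^2 + 25*m + 30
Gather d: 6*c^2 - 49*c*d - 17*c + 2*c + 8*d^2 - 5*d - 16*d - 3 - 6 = 6*c^2 - 15*c + 8*d^2 + d*(-49*c - 21) - 9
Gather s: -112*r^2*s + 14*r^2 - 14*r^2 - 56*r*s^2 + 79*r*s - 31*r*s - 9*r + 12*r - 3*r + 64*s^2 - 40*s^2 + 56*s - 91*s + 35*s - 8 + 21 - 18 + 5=s^2*(24 - 56*r) + s*(-112*r^2 + 48*r)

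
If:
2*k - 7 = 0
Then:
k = 7/2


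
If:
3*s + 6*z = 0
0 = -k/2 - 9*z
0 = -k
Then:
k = 0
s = 0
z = 0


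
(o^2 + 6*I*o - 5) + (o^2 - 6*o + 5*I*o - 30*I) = 2*o^2 - 6*o + 11*I*o - 5 - 30*I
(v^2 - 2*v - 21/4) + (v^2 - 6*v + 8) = 2*v^2 - 8*v + 11/4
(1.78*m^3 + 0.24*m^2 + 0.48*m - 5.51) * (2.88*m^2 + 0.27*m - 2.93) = 5.1264*m^5 + 1.1718*m^4 - 3.7682*m^3 - 16.4424*m^2 - 2.8941*m + 16.1443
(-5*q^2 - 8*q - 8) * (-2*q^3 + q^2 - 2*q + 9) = 10*q^5 + 11*q^4 + 18*q^3 - 37*q^2 - 56*q - 72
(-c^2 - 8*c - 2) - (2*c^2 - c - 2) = -3*c^2 - 7*c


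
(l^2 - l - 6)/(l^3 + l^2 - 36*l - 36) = (l^2 - l - 6)/(l^3 + l^2 - 36*l - 36)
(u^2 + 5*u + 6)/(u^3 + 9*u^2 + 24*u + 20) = (u + 3)/(u^2 + 7*u + 10)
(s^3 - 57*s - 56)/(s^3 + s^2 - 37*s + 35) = (s^2 - 7*s - 8)/(s^2 - 6*s + 5)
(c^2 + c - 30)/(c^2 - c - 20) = (c + 6)/(c + 4)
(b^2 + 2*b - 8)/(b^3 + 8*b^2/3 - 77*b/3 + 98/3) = 3*(b + 4)/(3*b^2 + 14*b - 49)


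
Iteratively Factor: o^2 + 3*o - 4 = (o - 1)*(o + 4)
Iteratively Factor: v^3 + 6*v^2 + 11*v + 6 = (v + 2)*(v^2 + 4*v + 3) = (v + 2)*(v + 3)*(v + 1)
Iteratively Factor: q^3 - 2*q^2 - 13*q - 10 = (q + 1)*(q^2 - 3*q - 10) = (q + 1)*(q + 2)*(q - 5)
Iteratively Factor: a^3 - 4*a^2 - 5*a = (a)*(a^2 - 4*a - 5) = a*(a - 5)*(a + 1)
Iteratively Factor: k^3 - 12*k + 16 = (k - 2)*(k^2 + 2*k - 8) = (k - 2)^2*(k + 4)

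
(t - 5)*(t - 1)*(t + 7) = t^3 + t^2 - 37*t + 35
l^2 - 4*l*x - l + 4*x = (l - 1)*(l - 4*x)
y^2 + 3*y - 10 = (y - 2)*(y + 5)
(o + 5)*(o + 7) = o^2 + 12*o + 35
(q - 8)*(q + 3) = q^2 - 5*q - 24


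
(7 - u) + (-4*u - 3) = 4 - 5*u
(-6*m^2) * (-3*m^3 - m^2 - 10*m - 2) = 18*m^5 + 6*m^4 + 60*m^3 + 12*m^2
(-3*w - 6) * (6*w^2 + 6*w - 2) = -18*w^3 - 54*w^2 - 30*w + 12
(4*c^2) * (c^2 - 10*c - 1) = 4*c^4 - 40*c^3 - 4*c^2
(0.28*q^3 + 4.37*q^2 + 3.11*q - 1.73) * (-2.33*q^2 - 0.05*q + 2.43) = -0.6524*q^5 - 10.1961*q^4 - 6.7844*q^3 + 14.4945*q^2 + 7.6438*q - 4.2039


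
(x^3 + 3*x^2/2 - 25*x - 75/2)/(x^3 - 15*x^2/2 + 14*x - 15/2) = (2*x^2 + 13*x + 15)/(2*x^2 - 5*x + 3)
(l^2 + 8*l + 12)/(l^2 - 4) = (l + 6)/(l - 2)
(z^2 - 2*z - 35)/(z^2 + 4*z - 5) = (z - 7)/(z - 1)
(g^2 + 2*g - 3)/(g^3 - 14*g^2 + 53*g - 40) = (g + 3)/(g^2 - 13*g + 40)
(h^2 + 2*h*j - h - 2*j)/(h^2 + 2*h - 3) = (h + 2*j)/(h + 3)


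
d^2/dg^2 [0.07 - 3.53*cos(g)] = 3.53*cos(g)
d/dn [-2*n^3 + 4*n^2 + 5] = 2*n*(4 - 3*n)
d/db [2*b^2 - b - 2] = 4*b - 1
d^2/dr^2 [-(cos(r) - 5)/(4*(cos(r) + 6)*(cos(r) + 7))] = (-33*(1 - cos(r)^2)^2 + cos(r)^5 - 449*cos(r)^3 - 587*cos(r)^2 + 5136*cos(r) + 2395)/(4*(cos(r) + 6)^3*(cos(r) + 7)^3)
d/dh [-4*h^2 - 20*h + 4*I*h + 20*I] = -8*h - 20 + 4*I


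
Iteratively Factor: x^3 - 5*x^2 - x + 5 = (x + 1)*(x^2 - 6*x + 5) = (x - 5)*(x + 1)*(x - 1)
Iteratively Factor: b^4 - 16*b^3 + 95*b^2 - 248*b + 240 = (b - 3)*(b^3 - 13*b^2 + 56*b - 80) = (b - 5)*(b - 3)*(b^2 - 8*b + 16) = (b - 5)*(b - 4)*(b - 3)*(b - 4)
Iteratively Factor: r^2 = (r)*(r)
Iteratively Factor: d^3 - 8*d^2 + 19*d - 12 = (d - 3)*(d^2 - 5*d + 4) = (d - 4)*(d - 3)*(d - 1)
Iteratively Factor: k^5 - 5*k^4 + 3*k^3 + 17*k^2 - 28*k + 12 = (k - 1)*(k^4 - 4*k^3 - k^2 + 16*k - 12) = (k - 1)*(k + 2)*(k^3 - 6*k^2 + 11*k - 6) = (k - 3)*(k - 1)*(k + 2)*(k^2 - 3*k + 2) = (k - 3)*(k - 1)^2*(k + 2)*(k - 2)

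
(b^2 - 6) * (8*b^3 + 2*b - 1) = 8*b^5 - 46*b^3 - b^2 - 12*b + 6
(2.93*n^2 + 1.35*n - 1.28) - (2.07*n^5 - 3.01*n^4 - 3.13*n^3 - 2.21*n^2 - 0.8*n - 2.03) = -2.07*n^5 + 3.01*n^4 + 3.13*n^3 + 5.14*n^2 + 2.15*n + 0.75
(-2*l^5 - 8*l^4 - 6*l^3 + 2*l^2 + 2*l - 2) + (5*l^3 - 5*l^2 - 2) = -2*l^5 - 8*l^4 - l^3 - 3*l^2 + 2*l - 4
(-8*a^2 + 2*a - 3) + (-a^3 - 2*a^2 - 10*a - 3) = -a^3 - 10*a^2 - 8*a - 6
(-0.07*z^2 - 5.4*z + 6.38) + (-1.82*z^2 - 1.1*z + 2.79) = -1.89*z^2 - 6.5*z + 9.17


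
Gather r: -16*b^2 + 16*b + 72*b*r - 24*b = -16*b^2 + 72*b*r - 8*b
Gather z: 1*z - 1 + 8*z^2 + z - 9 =8*z^2 + 2*z - 10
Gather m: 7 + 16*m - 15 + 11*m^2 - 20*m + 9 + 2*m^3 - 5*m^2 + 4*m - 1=2*m^3 + 6*m^2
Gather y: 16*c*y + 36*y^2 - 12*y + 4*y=36*y^2 + y*(16*c - 8)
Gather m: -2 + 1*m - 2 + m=2*m - 4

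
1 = 1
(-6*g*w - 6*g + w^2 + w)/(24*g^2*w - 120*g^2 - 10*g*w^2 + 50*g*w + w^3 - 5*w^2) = (w + 1)/(-4*g*w + 20*g + w^2 - 5*w)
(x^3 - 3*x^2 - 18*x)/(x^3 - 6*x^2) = (x + 3)/x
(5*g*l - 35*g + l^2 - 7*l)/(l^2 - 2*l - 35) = (5*g + l)/(l + 5)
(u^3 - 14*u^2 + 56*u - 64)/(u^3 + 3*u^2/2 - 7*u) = 2*(u^2 - 12*u + 32)/(u*(2*u + 7))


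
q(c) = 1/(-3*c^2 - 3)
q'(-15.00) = 0.00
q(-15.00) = 0.00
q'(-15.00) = 0.00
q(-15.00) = 0.00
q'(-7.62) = -0.00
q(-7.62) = -0.01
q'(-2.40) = -0.04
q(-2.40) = -0.05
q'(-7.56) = -0.00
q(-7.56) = -0.01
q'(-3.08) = -0.02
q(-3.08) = -0.03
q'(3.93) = 0.01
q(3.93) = -0.02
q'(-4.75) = -0.01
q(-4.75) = -0.01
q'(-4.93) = -0.01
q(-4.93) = -0.01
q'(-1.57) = -0.09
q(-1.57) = -0.10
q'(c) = 6*c/(-3*c^2 - 3)^2 = 2*c/(3*(c^2 + 1)^2)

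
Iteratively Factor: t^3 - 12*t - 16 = (t + 2)*(t^2 - 2*t - 8) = (t - 4)*(t + 2)*(t + 2)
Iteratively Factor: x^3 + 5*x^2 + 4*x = (x)*(x^2 + 5*x + 4) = x*(x + 4)*(x + 1)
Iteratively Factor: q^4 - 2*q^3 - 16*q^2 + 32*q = (q - 4)*(q^3 + 2*q^2 - 8*q) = (q - 4)*(q + 4)*(q^2 - 2*q) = (q - 4)*(q - 2)*(q + 4)*(q)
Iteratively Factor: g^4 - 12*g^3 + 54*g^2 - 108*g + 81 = (g - 3)*(g^3 - 9*g^2 + 27*g - 27) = (g - 3)^2*(g^2 - 6*g + 9) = (g - 3)^3*(g - 3)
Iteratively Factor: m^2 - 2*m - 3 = (m + 1)*(m - 3)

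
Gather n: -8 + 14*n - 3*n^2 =-3*n^2 + 14*n - 8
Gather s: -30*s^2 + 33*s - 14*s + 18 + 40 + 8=-30*s^2 + 19*s + 66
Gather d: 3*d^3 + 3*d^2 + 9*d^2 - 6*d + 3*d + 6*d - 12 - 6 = 3*d^3 + 12*d^2 + 3*d - 18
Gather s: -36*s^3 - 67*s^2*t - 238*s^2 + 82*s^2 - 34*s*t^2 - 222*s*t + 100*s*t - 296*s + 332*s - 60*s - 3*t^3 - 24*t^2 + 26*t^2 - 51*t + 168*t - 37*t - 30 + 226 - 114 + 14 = -36*s^3 + s^2*(-67*t - 156) + s*(-34*t^2 - 122*t - 24) - 3*t^3 + 2*t^2 + 80*t + 96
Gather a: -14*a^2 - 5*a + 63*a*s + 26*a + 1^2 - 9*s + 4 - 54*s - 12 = -14*a^2 + a*(63*s + 21) - 63*s - 7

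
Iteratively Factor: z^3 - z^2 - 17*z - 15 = (z + 3)*(z^2 - 4*z - 5) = (z + 1)*(z + 3)*(z - 5)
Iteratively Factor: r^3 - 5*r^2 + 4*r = (r - 4)*(r^2 - r) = (r - 4)*(r - 1)*(r)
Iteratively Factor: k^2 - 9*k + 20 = (k - 4)*(k - 5)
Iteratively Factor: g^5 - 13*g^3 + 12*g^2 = (g + 4)*(g^4 - 4*g^3 + 3*g^2) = g*(g + 4)*(g^3 - 4*g^2 + 3*g) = g^2*(g + 4)*(g^2 - 4*g + 3) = g^2*(g - 1)*(g + 4)*(g - 3)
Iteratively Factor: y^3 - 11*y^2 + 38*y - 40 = (y - 4)*(y^2 - 7*y + 10) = (y - 4)*(y - 2)*(y - 5)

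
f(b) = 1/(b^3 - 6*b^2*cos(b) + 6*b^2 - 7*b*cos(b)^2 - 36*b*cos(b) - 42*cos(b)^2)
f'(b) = (-6*b^2*sin(b) - 3*b^2 - 14*b*sin(b)*cos(b) - 36*b*sin(b) + 12*b*cos(b) - 12*b - 84*sin(b)*cos(b) + 7*cos(b)^2 + 36*cos(b))/(b^3 - 6*b^2*cos(b) + 6*b^2 - 7*b*cos(b)^2 - 36*b*cos(b) - 42*cos(b)^2)^2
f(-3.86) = -0.07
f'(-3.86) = 0.31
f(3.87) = 0.00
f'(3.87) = -0.00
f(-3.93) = -0.10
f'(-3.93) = 0.66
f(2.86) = 0.01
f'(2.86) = -0.00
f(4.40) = 0.00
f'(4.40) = 0.00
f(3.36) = 0.00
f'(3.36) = -0.00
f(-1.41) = 0.07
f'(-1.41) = -0.07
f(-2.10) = -0.07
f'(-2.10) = -0.27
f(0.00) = -0.02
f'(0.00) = 0.02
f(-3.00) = -0.02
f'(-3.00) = 0.00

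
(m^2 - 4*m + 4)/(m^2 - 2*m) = (m - 2)/m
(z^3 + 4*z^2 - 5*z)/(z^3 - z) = (z + 5)/(z + 1)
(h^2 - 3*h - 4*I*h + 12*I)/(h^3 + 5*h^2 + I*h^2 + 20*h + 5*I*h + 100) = (h - 3)/(h^2 + 5*h*(1 + I) + 25*I)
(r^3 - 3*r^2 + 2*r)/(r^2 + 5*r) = (r^2 - 3*r + 2)/(r + 5)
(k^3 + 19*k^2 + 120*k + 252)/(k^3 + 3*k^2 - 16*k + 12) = (k^2 + 13*k + 42)/(k^2 - 3*k + 2)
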